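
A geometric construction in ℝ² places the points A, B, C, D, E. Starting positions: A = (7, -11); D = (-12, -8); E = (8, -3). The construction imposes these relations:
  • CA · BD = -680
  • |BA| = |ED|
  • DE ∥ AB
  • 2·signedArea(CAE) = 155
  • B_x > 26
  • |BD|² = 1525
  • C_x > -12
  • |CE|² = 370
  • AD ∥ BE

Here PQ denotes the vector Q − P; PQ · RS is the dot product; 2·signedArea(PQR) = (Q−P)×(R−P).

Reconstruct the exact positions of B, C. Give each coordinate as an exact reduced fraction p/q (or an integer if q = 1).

1. B_x = 27  [AD ∥ BE ∩ DE ∥ AB]
2. B_y = -6  [AD ∥ BE ∩ DE ∥ AB]
   → B = (27, -6)
3. C_x = -11  [2·signedArea(CAE) = 155 ∩ CA · BD = -680]
4. C_y = 0  [2·signedArea(CAE) = 155 ∩ CA · BD = -680]
   → C = (-11, 0)

B = (27, -6)
C = (-11, 0)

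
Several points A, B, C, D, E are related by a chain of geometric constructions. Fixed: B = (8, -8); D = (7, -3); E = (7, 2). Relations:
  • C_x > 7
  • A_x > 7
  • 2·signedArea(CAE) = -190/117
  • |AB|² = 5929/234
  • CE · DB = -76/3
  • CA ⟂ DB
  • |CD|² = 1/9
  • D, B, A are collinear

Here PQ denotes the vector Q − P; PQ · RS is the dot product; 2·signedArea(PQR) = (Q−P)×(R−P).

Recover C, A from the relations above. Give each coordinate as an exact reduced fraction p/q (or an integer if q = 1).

A = (547/78, -239/78)
C = (22/3, -3)

1. C_x = 22/3  [line -1·x + 5·y + 67/3 = 0 ∩ |CD|² = 1/9]
2. C_y = -3  [line -1·x + 5·y + 67/3 = 0 ∩ |CD|² = 1/9]
   → C = (22/3, -3)
3. A_x = 547/78  [2·signedArea(CAE) = -190/117 ∩ D, B, A are collinear]
4. A_y = -239/78  [2·signedArea(CAE) = -190/117 ∩ D, B, A are collinear]
   → A = (547/78, -239/78)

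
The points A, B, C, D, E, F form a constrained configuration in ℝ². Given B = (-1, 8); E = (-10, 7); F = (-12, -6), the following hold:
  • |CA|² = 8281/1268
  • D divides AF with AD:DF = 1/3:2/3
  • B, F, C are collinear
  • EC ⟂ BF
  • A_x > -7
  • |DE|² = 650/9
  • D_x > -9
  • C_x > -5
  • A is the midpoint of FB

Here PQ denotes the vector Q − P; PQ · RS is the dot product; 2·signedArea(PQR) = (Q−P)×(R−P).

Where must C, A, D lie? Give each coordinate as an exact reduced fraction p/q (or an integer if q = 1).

A = (-13/2, 1)
C = (-1560/317, 954/317)
D = (-25/3, -4/3)

1. C_x = -1560/317  [B, F, C are collinear ∩ EC ⟂ BF]
2. C_y = 954/317  [B, F, C are collinear ∩ EC ⟂ BF]
   → C = (-1560/317, 954/317)
3. A_x = -13/2  [A is the midpoint of FB]
4. A_y = 1  [A is the midpoint of FB]
   → A = (-13/2, 1)
5. D_x = -25/3  [D divides AF with AD:DF = 1/3:2/3]
6. D_y = -4/3  [D divides AF with AD:DF = 1/3:2/3]
   → D = (-25/3, -4/3)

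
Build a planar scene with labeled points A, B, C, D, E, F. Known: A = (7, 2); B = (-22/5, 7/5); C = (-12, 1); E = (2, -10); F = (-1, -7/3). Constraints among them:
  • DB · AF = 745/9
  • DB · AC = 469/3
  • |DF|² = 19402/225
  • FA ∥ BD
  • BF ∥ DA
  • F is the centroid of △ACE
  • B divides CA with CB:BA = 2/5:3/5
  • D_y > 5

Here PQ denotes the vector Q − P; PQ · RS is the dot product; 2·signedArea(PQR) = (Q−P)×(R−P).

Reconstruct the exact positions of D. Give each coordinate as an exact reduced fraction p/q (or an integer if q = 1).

1. D_x = 18/5  [BF ∥ DA ∩ FA ∥ BD]
2. D_y = 86/15  [BF ∥ DA ∩ FA ∥ BD]
   → D = (18/5, 86/15)

D = (18/5, 86/15)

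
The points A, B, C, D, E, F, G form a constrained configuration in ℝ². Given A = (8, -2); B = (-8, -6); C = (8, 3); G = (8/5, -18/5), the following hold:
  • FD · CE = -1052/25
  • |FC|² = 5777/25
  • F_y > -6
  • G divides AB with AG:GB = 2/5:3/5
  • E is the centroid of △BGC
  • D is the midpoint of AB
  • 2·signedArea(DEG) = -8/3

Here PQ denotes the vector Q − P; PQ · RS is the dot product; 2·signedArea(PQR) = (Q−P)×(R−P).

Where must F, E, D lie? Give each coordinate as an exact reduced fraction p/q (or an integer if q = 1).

1. E_x = 8/15  [E is the centroid of △BGC]
2. E_y = -11/5  [E is the centroid of △BGC]
   → E = (8/15, -11/5)
3. D_x = 0  [D is the midpoint of AB]
4. D_y = -4  [D is the midpoint of AB]
   → D = (0, -4)
5. F_x = -24/5  [line 112/15·x + 26/5·y + 1572/25 = 0 ∩ |FC|² = 5777/25]
6. F_y = -26/5  [line 112/15·x + 26/5·y + 1572/25 = 0 ∩ |FC|² = 5777/25]
   → F = (-24/5, -26/5)

D = (0, -4)
E = (8/15, -11/5)
F = (-24/5, -26/5)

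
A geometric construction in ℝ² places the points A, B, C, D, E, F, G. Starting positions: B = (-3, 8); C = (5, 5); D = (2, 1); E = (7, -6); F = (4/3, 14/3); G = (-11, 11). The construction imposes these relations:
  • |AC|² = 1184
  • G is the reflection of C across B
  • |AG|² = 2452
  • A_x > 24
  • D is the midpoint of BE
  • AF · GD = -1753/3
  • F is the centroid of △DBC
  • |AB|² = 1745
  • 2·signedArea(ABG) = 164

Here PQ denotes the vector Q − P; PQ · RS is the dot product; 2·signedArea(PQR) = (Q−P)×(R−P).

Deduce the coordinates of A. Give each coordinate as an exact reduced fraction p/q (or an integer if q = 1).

A = (25, -23)

1. A_x = 25  [2·signedArea(ABG) = 164 ∩ AF · GD = -1753/3]
2. A_y = -23  [2·signedArea(ABG) = 164 ∩ AF · GD = -1753/3]
   → A = (25, -23)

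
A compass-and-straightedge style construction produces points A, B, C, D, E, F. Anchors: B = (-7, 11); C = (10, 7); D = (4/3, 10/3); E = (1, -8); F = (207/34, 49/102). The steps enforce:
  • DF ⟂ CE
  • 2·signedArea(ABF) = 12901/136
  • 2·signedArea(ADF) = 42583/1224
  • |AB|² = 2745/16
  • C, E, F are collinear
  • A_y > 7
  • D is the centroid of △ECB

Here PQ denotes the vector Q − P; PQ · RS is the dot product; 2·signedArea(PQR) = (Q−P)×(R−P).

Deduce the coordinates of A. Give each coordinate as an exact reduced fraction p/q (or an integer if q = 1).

1. A_x = 23/4  [2·signedArea(ABF) = 12901/136 ∩ 2·signedArea(ADF) = 42583/1224]
2. A_y = 8  [2·signedArea(ABF) = 12901/136 ∩ 2·signedArea(ADF) = 42583/1224]
   → A = (23/4, 8)

A = (23/4, 8)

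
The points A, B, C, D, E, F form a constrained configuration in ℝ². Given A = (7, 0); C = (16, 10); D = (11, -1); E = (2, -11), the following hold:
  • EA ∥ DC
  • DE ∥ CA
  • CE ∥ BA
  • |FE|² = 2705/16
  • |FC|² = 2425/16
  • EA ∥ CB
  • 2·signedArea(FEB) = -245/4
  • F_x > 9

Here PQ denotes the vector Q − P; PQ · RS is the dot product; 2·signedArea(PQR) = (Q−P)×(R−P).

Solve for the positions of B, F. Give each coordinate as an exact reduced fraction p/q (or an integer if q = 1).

1. B_x = 21  [CE ∥ BA ∩ EA ∥ CB]
2. B_y = 21  [CE ∥ BA ∩ EA ∥ CB]
   → B = (21, 21)
3. F_x = 10  [line -32·x + 19·y + 1337/4 = 0 ∩ |FE|² = 2705/16]
4. F_y = -3/4  [line -32·x + 19·y + 1337/4 = 0 ∩ |FE|² = 2705/16]
   → F = (10, -3/4)

B = (21, 21)
F = (10, -3/4)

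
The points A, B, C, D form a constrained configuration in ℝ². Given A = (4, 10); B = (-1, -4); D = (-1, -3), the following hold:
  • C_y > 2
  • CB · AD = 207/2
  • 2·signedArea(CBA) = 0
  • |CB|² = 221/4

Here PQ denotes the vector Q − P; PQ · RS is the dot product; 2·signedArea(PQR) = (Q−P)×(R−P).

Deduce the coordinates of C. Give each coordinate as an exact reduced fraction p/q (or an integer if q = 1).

C = (3/2, 3)

1. C_x = 3/2  [2·signedArea(CBA) = 0 ∩ CB · AD = 207/2]
2. C_y = 3  [2·signedArea(CBA) = 0 ∩ CB · AD = 207/2]
   → C = (3/2, 3)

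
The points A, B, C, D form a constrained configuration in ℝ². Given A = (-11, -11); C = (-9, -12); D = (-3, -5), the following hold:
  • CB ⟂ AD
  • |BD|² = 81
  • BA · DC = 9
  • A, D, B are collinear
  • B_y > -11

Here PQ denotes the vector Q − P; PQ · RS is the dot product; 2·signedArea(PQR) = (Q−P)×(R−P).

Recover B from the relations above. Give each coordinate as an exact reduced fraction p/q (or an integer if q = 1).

B = (-51/5, -52/5)

1. B_x = -51/5  [A, D, B are collinear ∩ CB ⟂ AD]
2. B_y = -52/5  [A, D, B are collinear ∩ CB ⟂ AD]
   → B = (-51/5, -52/5)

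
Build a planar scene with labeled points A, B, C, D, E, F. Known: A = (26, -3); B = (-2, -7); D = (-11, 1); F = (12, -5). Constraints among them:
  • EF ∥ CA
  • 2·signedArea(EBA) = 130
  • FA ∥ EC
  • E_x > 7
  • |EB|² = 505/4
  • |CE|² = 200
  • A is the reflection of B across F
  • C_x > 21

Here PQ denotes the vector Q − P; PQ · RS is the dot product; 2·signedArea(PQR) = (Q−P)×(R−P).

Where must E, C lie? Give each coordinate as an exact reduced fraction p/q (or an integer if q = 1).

C = (43/2, 1)
E = (15/2, -1)

1. E_x = 15/2  [line -4·x + 28·y + 58 = 0 ∩ |EB|² = 505/4]
2. E_y = -1  [line -4·x + 28·y + 58 = 0 ∩ |EB|² = 505/4]
   → E = (15/2, -1)
3. C_x = 43/2  [EF ∥ CA ∩ FA ∥ EC]
4. C_y = 1  [EF ∥ CA ∩ FA ∥ EC]
   → C = (43/2, 1)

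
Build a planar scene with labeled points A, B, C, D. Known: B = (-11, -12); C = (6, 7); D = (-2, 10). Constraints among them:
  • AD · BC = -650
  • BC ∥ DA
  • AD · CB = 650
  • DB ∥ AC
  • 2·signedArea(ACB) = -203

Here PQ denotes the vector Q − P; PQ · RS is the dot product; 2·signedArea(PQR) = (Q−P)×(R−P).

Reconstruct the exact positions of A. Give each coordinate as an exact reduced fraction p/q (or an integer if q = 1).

A = (15, 29)

1. A_x = 15  [DB ∥ AC ∩ BC ∥ DA]
2. A_y = 29  [DB ∥ AC ∩ BC ∥ DA]
   → A = (15, 29)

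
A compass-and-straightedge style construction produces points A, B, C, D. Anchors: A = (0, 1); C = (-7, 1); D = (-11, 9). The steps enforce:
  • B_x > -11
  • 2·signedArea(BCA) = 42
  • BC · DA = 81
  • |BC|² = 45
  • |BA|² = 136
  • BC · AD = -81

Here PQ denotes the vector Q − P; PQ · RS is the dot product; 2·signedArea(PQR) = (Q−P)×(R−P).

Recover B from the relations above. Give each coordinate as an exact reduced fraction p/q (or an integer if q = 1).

B = (-10, 7)

1. B_x = -10  [BC · AD = -81 ∩ 2·signedArea(BCA) = 42]
2. B_y = 7  [BC · AD = -81 ∩ 2·signedArea(BCA) = 42]
   → B = (-10, 7)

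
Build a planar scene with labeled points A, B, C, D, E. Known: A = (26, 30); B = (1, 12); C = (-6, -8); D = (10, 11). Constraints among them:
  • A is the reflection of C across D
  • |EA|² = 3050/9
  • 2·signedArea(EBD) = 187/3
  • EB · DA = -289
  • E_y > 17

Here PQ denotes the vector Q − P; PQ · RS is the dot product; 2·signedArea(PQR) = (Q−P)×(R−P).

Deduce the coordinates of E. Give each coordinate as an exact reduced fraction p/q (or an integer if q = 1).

E = (37/3, 53/3)

1. E_x = 37/3  [EB · DA = -289 ∩ 2·signedArea(EBD) = 187/3]
2. E_y = 53/3  [EB · DA = -289 ∩ 2·signedArea(EBD) = 187/3]
   → E = (37/3, 53/3)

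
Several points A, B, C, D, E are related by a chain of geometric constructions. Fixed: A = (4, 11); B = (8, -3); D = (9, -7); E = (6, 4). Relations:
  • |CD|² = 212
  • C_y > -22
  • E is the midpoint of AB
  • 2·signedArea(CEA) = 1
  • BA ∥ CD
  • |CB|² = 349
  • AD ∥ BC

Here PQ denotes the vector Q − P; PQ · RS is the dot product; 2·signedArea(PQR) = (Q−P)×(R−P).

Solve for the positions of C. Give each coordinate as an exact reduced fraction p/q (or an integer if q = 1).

1. C_x = 13  [BA ∥ CD ∩ AD ∥ BC]
2. C_y = -21  [BA ∥ CD ∩ AD ∥ BC]
   → C = (13, -21)

C = (13, -21)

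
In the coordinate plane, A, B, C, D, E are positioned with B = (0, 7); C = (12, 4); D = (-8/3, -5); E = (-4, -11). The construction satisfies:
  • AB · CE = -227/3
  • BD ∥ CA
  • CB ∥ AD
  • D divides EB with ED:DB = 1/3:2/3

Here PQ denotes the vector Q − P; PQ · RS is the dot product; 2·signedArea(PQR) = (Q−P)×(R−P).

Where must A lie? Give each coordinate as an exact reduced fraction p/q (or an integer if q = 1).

A = (28/3, -8)

1. A_x = 28/3  [CB ∥ AD ∩ BD ∥ CA]
2. A_y = -8  [CB ∥ AD ∩ BD ∥ CA]
   → A = (28/3, -8)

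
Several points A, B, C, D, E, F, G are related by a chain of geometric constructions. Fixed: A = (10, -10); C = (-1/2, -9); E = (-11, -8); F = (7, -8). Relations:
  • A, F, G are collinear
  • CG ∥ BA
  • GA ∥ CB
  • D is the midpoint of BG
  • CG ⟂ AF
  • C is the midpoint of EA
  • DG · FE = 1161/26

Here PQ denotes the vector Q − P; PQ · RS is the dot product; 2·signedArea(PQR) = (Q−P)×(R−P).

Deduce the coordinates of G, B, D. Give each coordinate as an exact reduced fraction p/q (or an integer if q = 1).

B = (94/13, -184/13)
D = (19/4, -19/2)
G = (59/26, -63/13)

1. G_x = 59/26  [A, F, G are collinear ∩ CG ⟂ AF]
2. G_y = -63/13  [A, F, G are collinear ∩ CG ⟂ AF]
   → G = (59/26, -63/13)
3. B_x = 94/13  [CG ∥ BA ∩ GA ∥ CB]
4. B_y = -184/13  [CG ∥ BA ∩ GA ∥ CB]
   → B = (94/13, -184/13)
5. D_x = 19/4  [D is the midpoint of BG]
6. D_y = -19/2  [D is the midpoint of BG]
   → D = (19/4, -19/2)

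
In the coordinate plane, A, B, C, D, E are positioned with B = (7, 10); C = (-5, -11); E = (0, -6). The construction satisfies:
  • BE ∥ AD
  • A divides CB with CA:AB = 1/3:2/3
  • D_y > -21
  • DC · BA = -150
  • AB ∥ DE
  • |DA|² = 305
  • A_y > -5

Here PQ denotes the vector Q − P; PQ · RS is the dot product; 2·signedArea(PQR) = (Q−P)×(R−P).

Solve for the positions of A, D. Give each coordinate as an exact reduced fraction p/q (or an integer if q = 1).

A = (-1, -4)
D = (-8, -20)

1. A_x = -1  [A divides CB with CA:AB = 1/3:2/3]
2. A_y = -4  [A divides CB with CA:AB = 1/3:2/3]
   → A = (-1, -4)
3. D_x = -8  [AB ∥ DE ∩ BE ∥ AD]
4. D_y = -20  [AB ∥ DE ∩ BE ∥ AD]
   → D = (-8, -20)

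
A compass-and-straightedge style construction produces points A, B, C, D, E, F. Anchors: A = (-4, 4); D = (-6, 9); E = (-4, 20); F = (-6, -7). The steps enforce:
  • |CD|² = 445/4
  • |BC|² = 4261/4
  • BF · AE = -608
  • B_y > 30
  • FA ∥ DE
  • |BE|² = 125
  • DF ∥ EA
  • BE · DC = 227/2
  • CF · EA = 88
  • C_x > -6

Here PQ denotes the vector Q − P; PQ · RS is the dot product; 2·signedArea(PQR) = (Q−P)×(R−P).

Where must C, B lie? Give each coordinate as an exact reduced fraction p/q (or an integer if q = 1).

1. C_y = -3/2  [CF · EA = 88]
2. C_x = -5  [|CD|² = 445/4]
   → C = (-5, -3/2)
3. B_x = -2  [BF · AE = -608 ∩ BE · DC = 227/2]
4. B_y = 31  [BF · AE = -608 ∩ BE · DC = 227/2]
   → B = (-2, 31)

B = (-2, 31)
C = (-5, -3/2)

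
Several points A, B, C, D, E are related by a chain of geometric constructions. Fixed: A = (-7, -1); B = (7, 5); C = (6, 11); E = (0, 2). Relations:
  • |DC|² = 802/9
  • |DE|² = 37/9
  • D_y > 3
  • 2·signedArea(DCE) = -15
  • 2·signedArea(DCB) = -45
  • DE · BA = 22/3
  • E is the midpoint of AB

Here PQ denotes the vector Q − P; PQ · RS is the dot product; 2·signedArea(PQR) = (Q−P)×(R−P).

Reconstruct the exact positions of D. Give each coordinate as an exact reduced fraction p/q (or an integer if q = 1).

1. D_x = -1/3  [DE · BA = 22/3 ∩ 2·signedArea(DCB) = -45]
2. D_y = 4  [DE · BA = 22/3 ∩ 2·signedArea(DCB) = -45]
   → D = (-1/3, 4)

D = (-1/3, 4)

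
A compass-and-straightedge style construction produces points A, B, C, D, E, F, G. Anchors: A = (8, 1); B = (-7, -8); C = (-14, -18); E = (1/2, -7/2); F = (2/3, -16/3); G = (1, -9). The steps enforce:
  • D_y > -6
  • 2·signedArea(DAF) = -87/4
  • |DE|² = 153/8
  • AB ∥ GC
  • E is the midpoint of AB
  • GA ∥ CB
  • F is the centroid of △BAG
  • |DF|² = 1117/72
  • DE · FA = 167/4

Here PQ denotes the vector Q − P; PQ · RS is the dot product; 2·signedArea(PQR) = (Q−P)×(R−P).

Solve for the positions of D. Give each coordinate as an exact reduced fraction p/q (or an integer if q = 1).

1. D_x = -13/4  [2·signedArea(DAF) = -87/4 ∩ DE · FA = 167/4]
2. D_y = -23/4  [2·signedArea(DAF) = -87/4 ∩ DE · FA = 167/4]
   → D = (-13/4, -23/4)

D = (-13/4, -23/4)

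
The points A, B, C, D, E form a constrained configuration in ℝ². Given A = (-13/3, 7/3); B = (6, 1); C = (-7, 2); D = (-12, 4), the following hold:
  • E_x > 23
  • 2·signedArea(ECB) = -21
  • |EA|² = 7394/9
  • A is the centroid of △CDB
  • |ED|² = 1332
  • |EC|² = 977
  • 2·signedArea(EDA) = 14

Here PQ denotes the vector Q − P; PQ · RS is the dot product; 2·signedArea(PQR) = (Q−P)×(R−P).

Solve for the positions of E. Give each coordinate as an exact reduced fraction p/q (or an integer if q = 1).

1. E_x = 24  [2·signedArea(ECB) = -21 ∩ 2·signedArea(EDA) = 14]
2. E_y = -2  [2·signedArea(ECB) = -21 ∩ 2·signedArea(EDA) = 14]
   → E = (24, -2)

E = (24, -2)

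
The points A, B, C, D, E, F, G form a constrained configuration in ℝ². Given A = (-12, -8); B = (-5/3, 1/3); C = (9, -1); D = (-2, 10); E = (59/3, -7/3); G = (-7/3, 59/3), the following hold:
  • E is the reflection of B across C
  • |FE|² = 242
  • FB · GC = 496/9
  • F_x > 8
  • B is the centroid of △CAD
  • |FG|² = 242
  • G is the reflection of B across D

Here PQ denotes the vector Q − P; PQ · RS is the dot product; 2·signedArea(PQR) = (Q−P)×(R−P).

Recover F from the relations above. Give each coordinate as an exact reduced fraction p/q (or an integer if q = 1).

F = (26/3, 26/3)

1. F_x = 26/3  [line -34/3·x + 62/3·y + -728/9 = 0 ∩ |FG|² = 242]
2. F_y = 26/3  [line -34/3·x + 62/3·y + -728/9 = 0 ∩ |FG|² = 242]
   → F = (26/3, 26/3)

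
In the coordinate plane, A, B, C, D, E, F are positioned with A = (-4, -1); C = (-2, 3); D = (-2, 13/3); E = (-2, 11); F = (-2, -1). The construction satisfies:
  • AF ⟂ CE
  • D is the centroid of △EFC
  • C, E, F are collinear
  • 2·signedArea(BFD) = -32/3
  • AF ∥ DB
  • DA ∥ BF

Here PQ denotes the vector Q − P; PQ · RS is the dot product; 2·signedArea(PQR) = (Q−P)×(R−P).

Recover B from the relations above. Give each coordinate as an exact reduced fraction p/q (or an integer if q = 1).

B = (0, 13/3)

1. B_x = 0  [DA ∥ BF ∩ AF ∥ DB]
2. B_y = 13/3  [DA ∥ BF ∩ AF ∥ DB]
   → B = (0, 13/3)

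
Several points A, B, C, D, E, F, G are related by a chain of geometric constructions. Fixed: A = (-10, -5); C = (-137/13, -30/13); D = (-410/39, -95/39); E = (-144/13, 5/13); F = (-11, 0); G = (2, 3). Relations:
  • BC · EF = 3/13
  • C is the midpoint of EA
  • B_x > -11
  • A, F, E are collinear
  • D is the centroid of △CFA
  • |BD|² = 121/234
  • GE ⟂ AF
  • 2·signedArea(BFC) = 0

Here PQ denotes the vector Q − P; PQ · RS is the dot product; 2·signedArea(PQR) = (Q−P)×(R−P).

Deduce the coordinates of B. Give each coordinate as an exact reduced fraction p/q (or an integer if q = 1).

1. B_x = -277/26  [2·signedArea(BFC) = 0 ∩ BC · EF = 3/13]
2. B_y = -45/26  [2·signedArea(BFC) = 0 ∩ BC · EF = 3/13]
   → B = (-277/26, -45/26)

B = (-277/26, -45/26)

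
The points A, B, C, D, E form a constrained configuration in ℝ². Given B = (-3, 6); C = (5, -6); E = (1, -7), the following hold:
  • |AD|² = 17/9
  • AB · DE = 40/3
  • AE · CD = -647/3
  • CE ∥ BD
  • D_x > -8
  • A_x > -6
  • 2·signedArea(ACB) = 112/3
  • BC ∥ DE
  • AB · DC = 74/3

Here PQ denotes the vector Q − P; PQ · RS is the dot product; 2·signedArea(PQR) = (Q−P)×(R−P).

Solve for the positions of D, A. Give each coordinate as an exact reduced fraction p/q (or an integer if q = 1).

1. D_x = -7  [BC ∥ DE ∩ CE ∥ BD]
2. D_y = 5  [BC ∥ DE ∩ CE ∥ BD]
   → D = (-7, 5)
3. A_x = -17/3  [AB · DC = 74/3 ∩ 2·signedArea(ACB) = 112/3]
4. A_y = 16/3  [AB · DC = 74/3 ∩ 2·signedArea(ACB) = 112/3]
   → A = (-17/3, 16/3)

A = (-17/3, 16/3)
D = (-7, 5)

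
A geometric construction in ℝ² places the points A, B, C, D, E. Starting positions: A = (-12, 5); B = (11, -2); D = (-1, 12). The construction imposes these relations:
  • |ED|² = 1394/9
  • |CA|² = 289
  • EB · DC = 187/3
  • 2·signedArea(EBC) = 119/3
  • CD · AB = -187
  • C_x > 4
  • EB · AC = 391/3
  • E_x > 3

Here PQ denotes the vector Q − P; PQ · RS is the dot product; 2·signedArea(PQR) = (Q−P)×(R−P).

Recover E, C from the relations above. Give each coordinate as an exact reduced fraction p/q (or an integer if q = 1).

1. C_x = 5  [line -23·x + 7·y + 80 = 0 ∩ |CA|² = 289]
2. C_y = 5  [line -23·x + 7·y + 80 = 0 ∩ |CA|² = 289]
   → C = (5, 5)
3. E_x = 10/3  [EB · AC = 391/3 ∩ 2·signedArea(EBC) = 119/3]
4. E_y = 1/3  [EB · AC = 391/3 ∩ 2·signedArea(EBC) = 119/3]
   → E = (10/3, 1/3)

C = (5, 5)
E = (10/3, 1/3)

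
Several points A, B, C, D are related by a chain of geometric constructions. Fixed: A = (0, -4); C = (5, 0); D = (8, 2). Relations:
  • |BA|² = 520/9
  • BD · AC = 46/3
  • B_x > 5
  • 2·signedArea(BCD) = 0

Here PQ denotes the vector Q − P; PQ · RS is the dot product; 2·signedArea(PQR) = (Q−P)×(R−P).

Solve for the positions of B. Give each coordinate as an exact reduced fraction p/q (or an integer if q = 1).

B = (6, 2/3)

1. B_x = 6  [2·signedArea(BCD) = 0 ∩ BD · AC = 46/3]
2. B_y = 2/3  [2·signedArea(BCD) = 0 ∩ BD · AC = 46/3]
   → B = (6, 2/3)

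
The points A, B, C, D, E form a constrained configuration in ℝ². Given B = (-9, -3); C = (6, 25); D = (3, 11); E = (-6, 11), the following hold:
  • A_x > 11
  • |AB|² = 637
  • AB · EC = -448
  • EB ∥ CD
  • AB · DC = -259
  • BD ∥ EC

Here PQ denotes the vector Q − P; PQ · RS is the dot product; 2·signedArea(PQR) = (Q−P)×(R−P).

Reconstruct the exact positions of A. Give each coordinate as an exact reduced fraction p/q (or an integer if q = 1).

A = (12, 11)

1. A_x = 12  [AB · EC = -448 ∩ AB · DC = -259]
2. A_y = 11  [AB · EC = -448 ∩ AB · DC = -259]
   → A = (12, 11)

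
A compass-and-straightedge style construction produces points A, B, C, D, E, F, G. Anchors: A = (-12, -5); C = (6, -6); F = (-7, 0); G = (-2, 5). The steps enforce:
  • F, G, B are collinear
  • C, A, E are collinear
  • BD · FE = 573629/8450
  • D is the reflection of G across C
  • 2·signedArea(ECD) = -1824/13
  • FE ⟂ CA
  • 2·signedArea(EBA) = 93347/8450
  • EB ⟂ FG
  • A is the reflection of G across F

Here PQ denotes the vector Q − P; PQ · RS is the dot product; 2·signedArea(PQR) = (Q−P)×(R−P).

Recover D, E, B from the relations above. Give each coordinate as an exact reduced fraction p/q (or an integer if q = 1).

B = (-1271/130, -361/130)
D = (14, -17)
E = (-474/65, -342/65)

1. D_x = 14  [D is the reflection of G across C]
2. D_y = -17  [D is the reflection of G across C]
   → D = (14, -17)
3. E_x = -474/65  [C, A, E are collinear ∩ FE ⟂ CA]
4. E_y = -342/65  [C, A, E are collinear ∩ FE ⟂ CA]
   → E = (-474/65, -342/65)
5. B_x = -1271/130  [F, G, B are collinear ∩ EB ⟂ FG]
6. B_y = -361/130  [F, G, B are collinear ∩ EB ⟂ FG]
   → B = (-1271/130, -361/130)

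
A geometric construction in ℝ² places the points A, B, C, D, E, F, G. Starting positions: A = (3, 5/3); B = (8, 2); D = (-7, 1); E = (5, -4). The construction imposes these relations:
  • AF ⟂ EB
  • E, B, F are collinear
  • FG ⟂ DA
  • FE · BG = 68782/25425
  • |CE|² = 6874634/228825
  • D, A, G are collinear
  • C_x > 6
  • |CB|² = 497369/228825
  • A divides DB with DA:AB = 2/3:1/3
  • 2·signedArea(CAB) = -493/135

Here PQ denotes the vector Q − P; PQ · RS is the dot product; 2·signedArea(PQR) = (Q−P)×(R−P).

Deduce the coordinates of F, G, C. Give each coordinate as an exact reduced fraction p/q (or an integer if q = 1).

C = (34424/5085, 671/565)
F = (103/15, -4/15)
G = (1519/226, 6491/3390)

1. F_x = 103/15  [E, B, F are collinear ∩ AF ⟂ EB]
2. F_y = -4/15  [E, B, F are collinear ∩ AF ⟂ EB]
   → F = (103/15, -4/15)
3. G_x = 1519/226  [D, A, G are collinear ∩ FG ⟂ DA]
4. G_y = 6491/3390  [D, A, G are collinear ∩ FG ⟂ DA]
   → G = (1519/226, 6491/3390)
5. C_x = 34424/5085  [line -1/3·x + 5·y + -497/135 = 0 ∩ |CE|² = 6874634/228825]
6. C_y = 671/565  [line -1/3·x + 5·y + -497/135 = 0 ∩ |CE|² = 6874634/228825]
   → C = (34424/5085, 671/565)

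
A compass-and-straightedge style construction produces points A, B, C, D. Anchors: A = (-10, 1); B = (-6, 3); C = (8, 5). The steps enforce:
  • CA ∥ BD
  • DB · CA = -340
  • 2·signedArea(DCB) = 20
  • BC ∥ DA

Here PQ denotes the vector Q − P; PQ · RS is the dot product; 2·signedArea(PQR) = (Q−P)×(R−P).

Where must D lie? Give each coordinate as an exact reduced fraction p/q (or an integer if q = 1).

1. D_x = -24  [BC ∥ DA ∩ CA ∥ BD]
2. D_y = -1  [BC ∥ DA ∩ CA ∥ BD]
   → D = (-24, -1)

D = (-24, -1)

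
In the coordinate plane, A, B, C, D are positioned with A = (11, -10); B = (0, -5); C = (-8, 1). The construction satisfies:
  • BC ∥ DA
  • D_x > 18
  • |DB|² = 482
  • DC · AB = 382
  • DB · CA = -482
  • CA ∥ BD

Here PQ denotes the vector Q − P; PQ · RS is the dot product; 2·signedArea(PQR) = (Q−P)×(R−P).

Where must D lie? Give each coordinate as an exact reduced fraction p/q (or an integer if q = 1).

1. D_x = 19  [BC ∥ DA ∩ CA ∥ BD]
2. D_y = -16  [BC ∥ DA ∩ CA ∥ BD]
   → D = (19, -16)

D = (19, -16)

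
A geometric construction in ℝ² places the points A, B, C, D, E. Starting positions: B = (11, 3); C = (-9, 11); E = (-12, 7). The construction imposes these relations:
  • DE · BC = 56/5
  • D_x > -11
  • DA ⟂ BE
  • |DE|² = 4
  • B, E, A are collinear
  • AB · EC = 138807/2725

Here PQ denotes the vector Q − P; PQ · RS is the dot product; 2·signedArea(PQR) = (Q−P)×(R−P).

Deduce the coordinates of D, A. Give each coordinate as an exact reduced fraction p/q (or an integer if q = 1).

A = (-30262/2725, 18651/2725)
D = (-54/5, 43/5)

1. D_x = -54/5  [line 20·x + -8·y + 1424/5 = 0 ∩ |DE|² = 4]
2. D_y = 43/5  [line 20·x + -8·y + 1424/5 = 0 ∩ |DE|² = 4]
   → D = (-54/5, 43/5)
3. A_x = -30262/2725  [B, E, A are collinear ∩ DA ⟂ BE]
4. A_y = 18651/2725  [B, E, A are collinear ∩ DA ⟂ BE]
   → A = (-30262/2725, 18651/2725)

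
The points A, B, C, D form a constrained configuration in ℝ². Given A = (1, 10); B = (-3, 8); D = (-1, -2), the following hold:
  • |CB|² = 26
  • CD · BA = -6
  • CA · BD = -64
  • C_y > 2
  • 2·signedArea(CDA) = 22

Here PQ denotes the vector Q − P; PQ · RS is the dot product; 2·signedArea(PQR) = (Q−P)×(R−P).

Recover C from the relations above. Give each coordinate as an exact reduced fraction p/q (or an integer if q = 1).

C = (-2, 3)

1. C_x = -2  [CA · BD = -64 ∩ CD · BA = -6]
2. C_y = 3  [CA · BD = -64 ∩ CD · BA = -6]
   → C = (-2, 3)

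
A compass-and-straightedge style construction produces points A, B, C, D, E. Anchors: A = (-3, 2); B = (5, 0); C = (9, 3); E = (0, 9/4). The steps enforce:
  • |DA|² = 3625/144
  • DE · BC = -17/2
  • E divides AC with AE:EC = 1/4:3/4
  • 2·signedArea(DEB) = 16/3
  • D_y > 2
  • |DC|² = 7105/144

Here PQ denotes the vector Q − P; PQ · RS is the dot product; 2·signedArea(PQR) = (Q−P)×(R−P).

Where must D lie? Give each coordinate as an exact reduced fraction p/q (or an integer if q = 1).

1. D_x = 2  [2·signedArea(DEB) = 16/3 ∩ DE · BC = -17/2]
2. D_y = 29/12  [2·signedArea(DEB) = 16/3 ∩ DE · BC = -17/2]
   → D = (2, 29/12)

D = (2, 29/12)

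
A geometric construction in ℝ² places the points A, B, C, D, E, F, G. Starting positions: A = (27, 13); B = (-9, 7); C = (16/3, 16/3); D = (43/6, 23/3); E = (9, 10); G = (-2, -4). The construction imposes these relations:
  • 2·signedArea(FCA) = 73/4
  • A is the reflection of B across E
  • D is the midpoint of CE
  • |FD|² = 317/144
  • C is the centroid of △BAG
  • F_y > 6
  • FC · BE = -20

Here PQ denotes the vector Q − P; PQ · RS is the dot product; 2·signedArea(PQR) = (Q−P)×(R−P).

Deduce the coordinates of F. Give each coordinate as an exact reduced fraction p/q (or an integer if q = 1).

F = (25/4, 13/2)

1. F_x = 25/4  [2·signedArea(FCA) = 73/4 ∩ FC · BE = -20]
2. F_y = 13/2  [2·signedArea(FCA) = 73/4 ∩ FC · BE = -20]
   → F = (25/4, 13/2)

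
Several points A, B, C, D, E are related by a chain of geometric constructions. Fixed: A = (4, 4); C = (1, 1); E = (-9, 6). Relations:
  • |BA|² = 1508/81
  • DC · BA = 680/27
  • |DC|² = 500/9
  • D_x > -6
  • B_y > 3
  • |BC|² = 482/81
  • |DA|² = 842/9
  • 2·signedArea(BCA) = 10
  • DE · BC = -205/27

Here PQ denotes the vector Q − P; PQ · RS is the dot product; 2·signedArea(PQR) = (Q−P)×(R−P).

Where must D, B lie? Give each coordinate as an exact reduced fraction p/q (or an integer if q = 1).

B = (-2/9, 28/9)
D = (-17/3, 13/3)

1. B_x = -2/9  [line -3·x + 3·y + -10 = 0 ∩ |BC|² = 482/81]
2. B_y = 28/9  [line -3·x + 3·y + -10 = 0 ∩ |BC|² = 482/81]
   → B = (-2/9, 28/9)
3. D_x = -17/3  [DE · BC = -205/27 ∩ DC · BA = 680/27]
4. D_y = 13/3  [DE · BC = -205/27 ∩ DC · BA = 680/27]
   → D = (-17/3, 13/3)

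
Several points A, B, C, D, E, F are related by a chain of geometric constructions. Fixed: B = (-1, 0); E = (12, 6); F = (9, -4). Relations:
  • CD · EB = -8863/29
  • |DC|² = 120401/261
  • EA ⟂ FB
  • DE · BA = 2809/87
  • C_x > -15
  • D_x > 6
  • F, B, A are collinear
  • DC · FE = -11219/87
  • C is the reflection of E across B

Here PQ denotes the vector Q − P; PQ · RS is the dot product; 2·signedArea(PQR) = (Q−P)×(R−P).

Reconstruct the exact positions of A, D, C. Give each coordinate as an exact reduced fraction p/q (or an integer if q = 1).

1. A_x = 236/29  [F, B, A are collinear ∩ EA ⟂ FB]
2. A_y = -106/29  [F, B, A are collinear ∩ EA ⟂ FB]
   → A = (236/29, -106/29)
3. C_x = -14  [C is the reflection of E across B]
4. C_y = -6  [C is the reflection of E across B]
   → C = (-14, -6)
5. D_x = 185/29  [DC · FE = -11219/87 ∩ DE · BA = 2809/87]
6. D_y = 68/87  [DC · FE = -11219/87 ∩ DE · BA = 2809/87]
   → D = (185/29, 68/87)

A = (236/29, -106/29)
C = (-14, -6)
D = (185/29, 68/87)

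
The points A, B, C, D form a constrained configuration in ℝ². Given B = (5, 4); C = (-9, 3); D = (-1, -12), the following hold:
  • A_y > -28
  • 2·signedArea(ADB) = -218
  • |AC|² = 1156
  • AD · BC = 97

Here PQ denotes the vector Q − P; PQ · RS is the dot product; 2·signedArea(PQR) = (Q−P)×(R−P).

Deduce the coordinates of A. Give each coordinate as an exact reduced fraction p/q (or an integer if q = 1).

1. A_x = 7  [2·signedArea(ADB) = -218 ∩ AD · BC = 97]
2. A_y = -27  [2·signedArea(ADB) = -218 ∩ AD · BC = 97]
   → A = (7, -27)

A = (7, -27)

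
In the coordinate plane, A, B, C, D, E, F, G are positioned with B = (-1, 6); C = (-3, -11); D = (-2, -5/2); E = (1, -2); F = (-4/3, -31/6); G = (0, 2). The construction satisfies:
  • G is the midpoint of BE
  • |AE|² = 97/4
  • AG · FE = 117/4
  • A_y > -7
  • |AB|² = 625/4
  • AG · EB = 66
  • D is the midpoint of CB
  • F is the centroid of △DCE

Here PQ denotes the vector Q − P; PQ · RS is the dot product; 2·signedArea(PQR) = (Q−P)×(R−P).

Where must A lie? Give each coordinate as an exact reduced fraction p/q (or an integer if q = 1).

1. A_x = -1  [AG · EB = 66 ∩ AG · FE = 117/4]
2. A_y = -13/2  [AG · EB = 66 ∩ AG · FE = 117/4]
   → A = (-1, -13/2)

A = (-1, -13/2)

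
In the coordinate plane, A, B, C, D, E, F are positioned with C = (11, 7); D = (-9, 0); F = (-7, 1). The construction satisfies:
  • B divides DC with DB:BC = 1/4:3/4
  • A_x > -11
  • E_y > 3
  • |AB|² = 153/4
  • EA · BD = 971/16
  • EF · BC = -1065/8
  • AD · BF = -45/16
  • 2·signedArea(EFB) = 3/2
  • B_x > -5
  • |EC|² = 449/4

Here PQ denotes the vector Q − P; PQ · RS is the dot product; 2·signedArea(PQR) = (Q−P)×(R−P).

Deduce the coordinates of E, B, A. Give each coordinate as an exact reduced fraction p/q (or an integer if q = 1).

1. B_x = -4  [B divides DC with DB:BC = 1/4:3/4]
2. B_y = 7/4  [B divides DC with DB:BC = 1/4:3/4]
   → B = (-4, 7/4)
3. A_x = -10  [line 3·x + 3/4·y + 477/16 = 0 ∩ |AB|² = 153/4]
4. A_y = 1/4  [line 3·x + 3/4·y + 477/16 = 0 ∩ |AB|² = 153/4]
   → A = (-10, 1/4)
5. E_x = 1  [2·signedArea(EFB) = 3/2 ∩ EF · BC = -1065/8]
6. E_y = 7/2  [2·signedArea(EFB) = 3/2 ∩ EF · BC = -1065/8]
   → E = (1, 7/2)

A = (-10, 1/4)
B = (-4, 7/4)
E = (1, 7/2)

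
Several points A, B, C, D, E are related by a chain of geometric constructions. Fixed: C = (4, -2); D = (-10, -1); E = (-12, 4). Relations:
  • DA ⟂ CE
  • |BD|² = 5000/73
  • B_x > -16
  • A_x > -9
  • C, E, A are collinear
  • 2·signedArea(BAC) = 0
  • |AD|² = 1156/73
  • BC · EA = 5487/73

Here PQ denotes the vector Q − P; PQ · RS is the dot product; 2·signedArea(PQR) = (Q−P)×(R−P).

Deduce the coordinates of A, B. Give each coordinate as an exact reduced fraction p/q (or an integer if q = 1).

A = (-628/73, 199/73)
B = (-1124/73, 385/73)

1. A_x = -628/73  [C, E, A are collinear ∩ DA ⟂ CE]
2. A_y = 199/73  [C, E, A are collinear ∩ DA ⟂ CE]
   → A = (-628/73, 199/73)
3. B_x = -1124/73  [2·signedArea(BAC) = 0 ∩ BC · EA = 5487/73]
4. B_y = 385/73  [2·signedArea(BAC) = 0 ∩ BC · EA = 5487/73]
   → B = (-1124/73, 385/73)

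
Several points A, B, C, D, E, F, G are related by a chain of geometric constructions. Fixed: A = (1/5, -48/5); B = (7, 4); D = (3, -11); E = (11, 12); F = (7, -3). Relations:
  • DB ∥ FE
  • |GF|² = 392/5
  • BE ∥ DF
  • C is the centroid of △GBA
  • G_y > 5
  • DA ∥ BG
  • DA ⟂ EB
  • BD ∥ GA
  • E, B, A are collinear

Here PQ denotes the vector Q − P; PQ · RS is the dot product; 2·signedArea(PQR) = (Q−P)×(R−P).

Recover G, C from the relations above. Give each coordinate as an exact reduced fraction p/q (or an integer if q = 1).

C = (19/5, -1/15)
G = (21/5, 27/5)

1. G_x = 21/5  [BD ∥ GA ∩ DA ∥ BG]
2. G_y = 27/5  [BD ∥ GA ∩ DA ∥ BG]
   → G = (21/5, 27/5)
3. C_x = 19/5  [C is the centroid of △GBA]
4. C_y = -1/15  [C is the centroid of △GBA]
   → C = (19/5, -1/15)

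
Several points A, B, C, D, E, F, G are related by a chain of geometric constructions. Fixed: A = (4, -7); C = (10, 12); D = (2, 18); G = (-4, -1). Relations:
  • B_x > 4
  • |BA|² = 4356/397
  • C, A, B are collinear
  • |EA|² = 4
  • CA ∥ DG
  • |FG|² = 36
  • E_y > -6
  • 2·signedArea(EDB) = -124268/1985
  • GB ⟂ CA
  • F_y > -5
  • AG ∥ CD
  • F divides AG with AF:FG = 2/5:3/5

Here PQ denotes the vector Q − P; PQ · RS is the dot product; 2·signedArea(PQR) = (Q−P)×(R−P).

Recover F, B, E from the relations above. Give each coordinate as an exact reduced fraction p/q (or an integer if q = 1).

1. F_x = 4/5  [F divides AG with AF:FG = 2/5:3/5]
2. F_y = -23/5  [F divides AG with AF:FG = 2/5:3/5]
   → F = (4/5, -23/5)
3. B_x = 1984/397  [C, A, B are collinear ∩ GB ⟂ CA]
4. B_y = -1525/397  [C, A, B are collinear ∩ GB ⟂ CA]
   → B = (1984/397, -1525/397)
5. E_x = 12/5  [line 8671/397·x + 1190/397·y + -69542/1985 = 0 ∩ |EA|² = 4]
6. E_y = -29/5  [line 8671/397·x + 1190/397·y + -69542/1985 = 0 ∩ |EA|² = 4]
   → E = (12/5, -29/5)

B = (1984/397, -1525/397)
E = (12/5, -29/5)
F = (4/5, -23/5)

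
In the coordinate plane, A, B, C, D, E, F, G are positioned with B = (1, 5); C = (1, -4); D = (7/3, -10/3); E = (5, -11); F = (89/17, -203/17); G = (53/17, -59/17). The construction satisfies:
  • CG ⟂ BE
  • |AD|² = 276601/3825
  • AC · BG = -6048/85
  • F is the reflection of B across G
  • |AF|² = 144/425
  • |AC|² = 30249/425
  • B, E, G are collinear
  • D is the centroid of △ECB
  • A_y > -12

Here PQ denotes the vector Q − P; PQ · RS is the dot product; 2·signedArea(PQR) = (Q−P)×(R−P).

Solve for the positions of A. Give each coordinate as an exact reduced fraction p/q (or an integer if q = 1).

1. A_x = 433/85  [line -36/17·x + 144/17·y + 9108/85 = 0 ∩ |AF|² = 144/425]
2. A_y = -967/85  [line -36/17·x + 144/17·y + 9108/85 = 0 ∩ |AF|² = 144/425]
   → A = (433/85, -967/85)

A = (433/85, -967/85)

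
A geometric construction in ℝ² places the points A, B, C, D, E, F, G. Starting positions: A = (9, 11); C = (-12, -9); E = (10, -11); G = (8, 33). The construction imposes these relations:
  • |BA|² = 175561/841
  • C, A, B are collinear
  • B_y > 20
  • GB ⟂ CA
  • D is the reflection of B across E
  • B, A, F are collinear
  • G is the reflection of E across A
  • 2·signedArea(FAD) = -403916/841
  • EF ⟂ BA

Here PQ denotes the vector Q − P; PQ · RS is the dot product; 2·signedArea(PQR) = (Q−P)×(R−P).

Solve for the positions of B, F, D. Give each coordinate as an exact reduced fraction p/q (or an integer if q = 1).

1. B_x = 16368/841  [C, A, B are collinear ∩ GB ⟂ CA]
2. B_y = 17631/841  [C, A, B are collinear ∩ GB ⟂ CA]
   → B = (16368/841, 17631/841)
3. F_x = -1230/841  [B, A, F are collinear ∩ EF ⟂ BA]
4. F_y = 871/841  [B, A, F are collinear ∩ EF ⟂ BA]
   → F = (-1230/841, 871/841)
5. D_x = 452/841  [D is the reflection of B across E]
6. D_y = -36133/841  [D is the reflection of B across E]
   → D = (452/841, -36133/841)

B = (16368/841, 17631/841)
D = (452/841, -36133/841)
F = (-1230/841, 871/841)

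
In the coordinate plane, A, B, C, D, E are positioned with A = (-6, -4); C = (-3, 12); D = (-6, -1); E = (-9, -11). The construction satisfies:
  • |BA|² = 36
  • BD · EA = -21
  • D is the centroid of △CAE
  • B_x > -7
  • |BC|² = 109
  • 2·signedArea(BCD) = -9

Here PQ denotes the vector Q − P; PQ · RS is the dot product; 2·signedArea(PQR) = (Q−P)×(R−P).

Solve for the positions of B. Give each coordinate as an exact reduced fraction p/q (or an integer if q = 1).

1. B_x = -6  [BD · EA = -21 ∩ 2·signedArea(BCD) = -9]
2. B_y = 2  [BD · EA = -21 ∩ 2·signedArea(BCD) = -9]
   → B = (-6, 2)

B = (-6, 2)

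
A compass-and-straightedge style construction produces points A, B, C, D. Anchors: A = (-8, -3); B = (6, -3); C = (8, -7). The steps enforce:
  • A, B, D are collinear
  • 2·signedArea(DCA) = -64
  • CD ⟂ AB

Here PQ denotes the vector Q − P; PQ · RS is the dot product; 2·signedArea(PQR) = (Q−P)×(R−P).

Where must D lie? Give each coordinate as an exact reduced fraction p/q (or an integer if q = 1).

D = (8, -3)

1. D_x = 8  [A, B, D are collinear ∩ CD ⟂ AB]
2. D_y = -3  [A, B, D are collinear ∩ CD ⟂ AB]
   → D = (8, -3)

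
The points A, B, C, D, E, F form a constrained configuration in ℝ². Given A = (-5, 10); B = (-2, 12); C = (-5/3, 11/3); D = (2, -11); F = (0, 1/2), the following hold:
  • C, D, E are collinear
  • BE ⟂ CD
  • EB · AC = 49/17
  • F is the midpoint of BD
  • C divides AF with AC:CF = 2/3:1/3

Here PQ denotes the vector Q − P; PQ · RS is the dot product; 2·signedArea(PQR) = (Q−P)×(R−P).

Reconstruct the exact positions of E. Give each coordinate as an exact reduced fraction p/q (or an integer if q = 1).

1. E_x = -62/17  [C, D, E are collinear ∩ BE ⟂ CD]
2. E_y = 197/17  [C, D, E are collinear ∩ BE ⟂ CD]
   → E = (-62/17, 197/17)

E = (-62/17, 197/17)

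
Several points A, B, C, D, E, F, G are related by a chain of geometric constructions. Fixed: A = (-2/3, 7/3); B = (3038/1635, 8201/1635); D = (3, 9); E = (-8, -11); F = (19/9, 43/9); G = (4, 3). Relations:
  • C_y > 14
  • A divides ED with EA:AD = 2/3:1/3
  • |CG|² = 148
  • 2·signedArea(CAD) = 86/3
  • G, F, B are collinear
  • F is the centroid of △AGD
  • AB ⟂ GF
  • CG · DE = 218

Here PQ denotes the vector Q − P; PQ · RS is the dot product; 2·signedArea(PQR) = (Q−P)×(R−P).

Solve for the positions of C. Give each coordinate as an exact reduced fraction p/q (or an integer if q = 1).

1. C_x = 2  [2·signedArea(CAD) = 86/3 ∩ CG · DE = 218]
2. C_y = 15  [2·signedArea(CAD) = 86/3 ∩ CG · DE = 218]
   → C = (2, 15)

C = (2, 15)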